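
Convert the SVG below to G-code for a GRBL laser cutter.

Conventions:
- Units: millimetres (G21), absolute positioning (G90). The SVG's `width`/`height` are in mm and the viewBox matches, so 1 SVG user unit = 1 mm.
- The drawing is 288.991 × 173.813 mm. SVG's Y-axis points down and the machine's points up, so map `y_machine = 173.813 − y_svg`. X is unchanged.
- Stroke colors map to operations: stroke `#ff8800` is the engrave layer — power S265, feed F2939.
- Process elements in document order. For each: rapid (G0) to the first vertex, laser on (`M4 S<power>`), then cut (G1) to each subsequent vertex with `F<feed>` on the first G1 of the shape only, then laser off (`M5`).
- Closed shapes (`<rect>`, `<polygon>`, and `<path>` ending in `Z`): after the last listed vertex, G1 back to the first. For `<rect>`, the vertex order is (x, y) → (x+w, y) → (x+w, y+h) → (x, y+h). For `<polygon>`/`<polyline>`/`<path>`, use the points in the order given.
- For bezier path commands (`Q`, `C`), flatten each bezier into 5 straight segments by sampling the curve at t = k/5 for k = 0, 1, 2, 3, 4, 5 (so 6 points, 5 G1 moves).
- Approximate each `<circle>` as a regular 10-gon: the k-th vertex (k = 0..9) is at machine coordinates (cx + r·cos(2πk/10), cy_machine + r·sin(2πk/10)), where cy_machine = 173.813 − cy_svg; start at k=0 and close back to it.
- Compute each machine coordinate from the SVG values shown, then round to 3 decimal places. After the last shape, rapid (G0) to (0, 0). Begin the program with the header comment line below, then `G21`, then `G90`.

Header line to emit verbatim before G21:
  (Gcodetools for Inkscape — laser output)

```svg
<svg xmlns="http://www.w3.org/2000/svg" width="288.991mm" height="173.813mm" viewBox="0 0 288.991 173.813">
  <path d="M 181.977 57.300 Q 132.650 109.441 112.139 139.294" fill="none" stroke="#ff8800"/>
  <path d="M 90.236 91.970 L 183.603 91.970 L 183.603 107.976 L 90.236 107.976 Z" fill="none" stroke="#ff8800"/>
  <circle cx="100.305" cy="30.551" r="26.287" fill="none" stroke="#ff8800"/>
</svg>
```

1 u = 1 mm; y_m = 173.813 − y.

[1] `<path>` quadratic bezier, #ff8800→engrave S265 F2939: (181.977,116.513) → (163.399,96.548) → (147.126,78.366) → (133.158,61.967) → (121.496,47.352) → (112.139,34.519)

[2] `<path>` rectangle, #ff8800→engrave S265 F2939: (90.236,81.843) → (183.603,81.843) → (183.603,65.837) → (90.236,65.837) → (90.236,81.843) (closed)

[3] `<circle>` circle, #ff8800→engrave S265 F2939: (126.592,143.262) → (121.572,158.713) → (108.428,168.262) → (92.182,168.262) → (79.038,158.713) → (74.018,143.262) → (79.038,127.811) → (92.182,118.262) → (108.428,118.262) → (121.572,127.811) → (126.592,143.262) (closed)

(Gcodetools for Inkscape — laser output)
G21
G90
G0 X181.977 Y116.513
M4 S265
G1 X163.399 Y96.548 F2939
G1 X147.126 Y78.366
G1 X133.158 Y61.967
G1 X121.496 Y47.352
G1 X112.139 Y34.519
M5
G0 X90.236 Y81.843
M4 S265
G1 X183.603 Y81.843 F2939
G1 X183.603 Y65.837
G1 X90.236 Y65.837
G1 X90.236 Y81.843
M5
G0 X126.592 Y143.262
M4 S265
G1 X121.572 Y158.713 F2939
G1 X108.428 Y168.262
G1 X92.182 Y168.262
G1 X79.038 Y158.713
G1 X74.018 Y143.262
G1 X79.038 Y127.811
G1 X92.182 Y118.262
G1 X108.428 Y118.262
G1 X121.572 Y127.811
G1 X126.592 Y143.262
M5
G0 X0.000 Y0.000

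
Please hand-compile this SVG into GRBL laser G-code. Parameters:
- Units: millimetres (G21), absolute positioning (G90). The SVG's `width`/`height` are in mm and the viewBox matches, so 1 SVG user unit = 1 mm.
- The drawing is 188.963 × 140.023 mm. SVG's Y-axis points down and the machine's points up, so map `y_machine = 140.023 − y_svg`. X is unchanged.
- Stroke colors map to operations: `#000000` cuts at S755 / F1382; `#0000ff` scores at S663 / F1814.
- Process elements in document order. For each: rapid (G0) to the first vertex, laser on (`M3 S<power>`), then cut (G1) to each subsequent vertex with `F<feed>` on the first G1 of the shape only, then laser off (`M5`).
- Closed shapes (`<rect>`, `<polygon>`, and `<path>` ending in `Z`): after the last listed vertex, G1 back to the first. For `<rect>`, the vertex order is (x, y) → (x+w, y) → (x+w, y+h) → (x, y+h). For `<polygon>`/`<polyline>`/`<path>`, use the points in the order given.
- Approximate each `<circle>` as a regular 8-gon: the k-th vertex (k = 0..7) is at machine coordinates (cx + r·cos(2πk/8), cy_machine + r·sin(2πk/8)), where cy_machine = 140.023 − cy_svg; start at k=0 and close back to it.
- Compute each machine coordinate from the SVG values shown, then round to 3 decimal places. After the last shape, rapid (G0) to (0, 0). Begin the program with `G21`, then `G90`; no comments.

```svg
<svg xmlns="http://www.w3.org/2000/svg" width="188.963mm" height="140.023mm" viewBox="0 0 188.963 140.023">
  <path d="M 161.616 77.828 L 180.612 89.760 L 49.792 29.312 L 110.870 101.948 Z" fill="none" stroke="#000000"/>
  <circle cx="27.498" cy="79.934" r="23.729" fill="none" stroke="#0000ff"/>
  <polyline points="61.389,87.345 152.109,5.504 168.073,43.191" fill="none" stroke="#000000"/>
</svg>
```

G21
G90
G0 X161.616 Y62.195
M3 S755
G1 X180.612 Y50.263 F1382
G1 X49.792 Y110.711
G1 X110.870 Y38.075
G1 X161.616 Y62.195
M5
G0 X51.227 Y60.089
M3 S663
G1 X44.277 Y76.868 F1814
G1 X27.498 Y83.818
G1 X10.719 Y76.868
G1 X3.769 Y60.089
G1 X10.719 Y43.310
G1 X27.498 Y36.360
G1 X44.277 Y43.310
G1 X51.227 Y60.089
M5
G0 X61.389 Y52.678
M3 S755
G1 X152.109 Y134.519 F1382
G1 X168.073 Y96.832
M5
G0 X0.000 Y0.000

viewBox `0 0 188.963 140.023` with mm width/height → 1 unit = 1 mm. Flip: y_m = 140.023 − y_svg.

**Shape 1** — `<path>` closed polygon, stroke `#000000` → cut (S755, F1382). Machine vertices: (161.616,62.195) → (180.612,50.263) → (49.792,110.711) → (110.870,38.075) → (161.616,62.195). Closed: final G1 returns to the first vertex.

**Shape 2** — `<circle>` circle, stroke `#0000ff` → score (S663, F1814). Machine vertices: (51.227,60.089) → (44.277,76.868) → (27.498,83.818) → (10.719,76.868) → (3.769,60.089) → (10.719,43.310) → (27.498,36.360) → (44.277,43.310) → (51.227,60.089). Closed: final G1 returns to the first vertex.

**Shape 3** — `<polyline>` open polyline, stroke `#000000` → cut (S755, F1382). Machine vertices: (61.389,52.678) → (152.109,134.519) → (168.073,96.832). Open path.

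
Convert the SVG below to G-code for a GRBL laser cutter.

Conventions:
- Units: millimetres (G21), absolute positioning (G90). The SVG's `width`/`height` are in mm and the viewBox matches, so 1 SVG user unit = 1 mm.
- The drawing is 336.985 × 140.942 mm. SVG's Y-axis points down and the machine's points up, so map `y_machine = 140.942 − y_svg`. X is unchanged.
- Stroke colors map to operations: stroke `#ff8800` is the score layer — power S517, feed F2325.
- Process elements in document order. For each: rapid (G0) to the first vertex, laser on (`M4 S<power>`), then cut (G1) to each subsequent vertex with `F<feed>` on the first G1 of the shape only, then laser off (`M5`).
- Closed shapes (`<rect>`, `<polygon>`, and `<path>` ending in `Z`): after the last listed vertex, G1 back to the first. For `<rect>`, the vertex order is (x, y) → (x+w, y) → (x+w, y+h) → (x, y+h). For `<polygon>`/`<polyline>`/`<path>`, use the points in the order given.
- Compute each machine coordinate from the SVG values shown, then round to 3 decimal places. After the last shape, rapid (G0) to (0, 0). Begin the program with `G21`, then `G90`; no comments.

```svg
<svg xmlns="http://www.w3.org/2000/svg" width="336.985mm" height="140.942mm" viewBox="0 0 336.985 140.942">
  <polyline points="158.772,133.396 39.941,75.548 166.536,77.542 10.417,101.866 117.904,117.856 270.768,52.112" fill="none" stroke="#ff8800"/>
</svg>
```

Since the viewBox matches the mm dimensions, user units are millimetres directly. The only transform is the Y-flip y_m = 140.942 − y_svg.

Shape 1 is a open polyline drawn with `<polyline>`. Its stroke #ff8800 means score at S517, F2325. After flipping Y the toolpath is (158.772,7.546) → (39.941,65.394) → (166.536,63.400) → (10.417,39.076) → (117.904,23.086) → (270.768,88.830).

G21
G90
G0 X158.772 Y7.546
M4 S517
G1 X39.941 Y65.394 F2325
G1 X166.536 Y63.400
G1 X10.417 Y39.076
G1 X117.904 Y23.086
G1 X270.768 Y88.830
M5
G0 X0.000 Y0.000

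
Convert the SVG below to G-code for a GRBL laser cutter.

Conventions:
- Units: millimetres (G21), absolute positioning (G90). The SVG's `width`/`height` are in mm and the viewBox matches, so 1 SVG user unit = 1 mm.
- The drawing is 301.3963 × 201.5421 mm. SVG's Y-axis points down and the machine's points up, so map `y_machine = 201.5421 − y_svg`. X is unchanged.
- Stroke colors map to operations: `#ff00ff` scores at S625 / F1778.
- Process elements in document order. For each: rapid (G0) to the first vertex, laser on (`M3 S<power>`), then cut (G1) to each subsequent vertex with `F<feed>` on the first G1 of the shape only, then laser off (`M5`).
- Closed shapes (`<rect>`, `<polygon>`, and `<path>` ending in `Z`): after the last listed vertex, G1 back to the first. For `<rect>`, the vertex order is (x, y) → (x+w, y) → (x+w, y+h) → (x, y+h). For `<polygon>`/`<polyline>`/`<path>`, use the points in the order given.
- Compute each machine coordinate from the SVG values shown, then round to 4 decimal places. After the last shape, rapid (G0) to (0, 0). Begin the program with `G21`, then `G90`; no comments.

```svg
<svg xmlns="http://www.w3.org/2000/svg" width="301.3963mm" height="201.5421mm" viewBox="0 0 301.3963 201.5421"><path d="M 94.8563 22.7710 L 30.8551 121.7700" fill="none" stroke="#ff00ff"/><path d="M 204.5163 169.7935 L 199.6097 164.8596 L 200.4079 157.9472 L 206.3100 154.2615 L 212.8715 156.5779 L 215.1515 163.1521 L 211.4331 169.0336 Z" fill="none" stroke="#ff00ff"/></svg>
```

viewBox `0 0 301.3963 201.5421` with mm width/height → 1 unit = 1 mm. Flip: y_m = 201.5421 − y_svg.

**Shape 1** — `<path>` line segment, stroke `#ff00ff` → score (S625, F1778). Machine vertices: (94.8563,178.7711) → (30.8551,79.7721). Open path.

**Shape 2** — `<path>` regular polygon, stroke `#ff00ff` → score (S625, F1778). Machine vertices: (204.5163,31.7486) → (199.6097,36.6825) → (200.4079,43.5949) → (206.3100,47.2806) → (212.8715,44.9642) → (215.1515,38.3900) → (211.4331,32.5085) → (204.5163,31.7486). Closed: final G1 returns to the first vertex.

G21
G90
G0 X94.8563 Y178.7711
M3 S625
G1 X30.8551 Y79.7721 F1778
M5
G0 X204.5163 Y31.7486
M3 S625
G1 X199.6097 Y36.6825 F1778
G1 X200.4079 Y43.5949
G1 X206.3100 Y47.2806
G1 X212.8715 Y44.9642
G1 X215.1515 Y38.3900
G1 X211.4331 Y32.5085
G1 X204.5163 Y31.7486
M5
G0 X0.0000 Y0.0000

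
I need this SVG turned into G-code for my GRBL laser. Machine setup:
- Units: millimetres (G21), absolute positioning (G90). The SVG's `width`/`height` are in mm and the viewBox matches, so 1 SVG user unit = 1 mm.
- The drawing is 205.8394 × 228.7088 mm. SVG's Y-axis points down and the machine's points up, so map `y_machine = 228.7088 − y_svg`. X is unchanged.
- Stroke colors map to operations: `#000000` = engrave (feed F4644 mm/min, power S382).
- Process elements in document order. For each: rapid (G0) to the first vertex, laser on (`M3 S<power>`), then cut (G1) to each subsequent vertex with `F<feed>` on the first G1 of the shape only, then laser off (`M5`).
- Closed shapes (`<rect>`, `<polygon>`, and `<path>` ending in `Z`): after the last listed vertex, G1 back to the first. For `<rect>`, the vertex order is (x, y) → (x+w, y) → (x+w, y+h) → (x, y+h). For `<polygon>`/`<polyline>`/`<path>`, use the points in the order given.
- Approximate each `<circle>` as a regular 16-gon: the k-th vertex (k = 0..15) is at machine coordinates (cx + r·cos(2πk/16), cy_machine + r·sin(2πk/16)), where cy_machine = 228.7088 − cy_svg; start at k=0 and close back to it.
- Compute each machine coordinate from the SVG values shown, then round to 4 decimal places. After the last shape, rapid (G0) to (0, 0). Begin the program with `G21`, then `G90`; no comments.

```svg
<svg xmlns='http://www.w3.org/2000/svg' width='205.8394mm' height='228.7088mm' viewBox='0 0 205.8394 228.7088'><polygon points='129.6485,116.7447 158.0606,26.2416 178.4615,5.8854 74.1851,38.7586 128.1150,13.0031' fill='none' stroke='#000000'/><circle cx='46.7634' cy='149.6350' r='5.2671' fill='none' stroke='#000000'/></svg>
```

G21
G90
G0 X129.6485 Y111.9641
M3 S382
G1 X158.0606 Y202.4672 F4644
G1 X178.4615 Y222.8234
G1 X74.1851 Y189.9502
G1 X128.1150 Y215.7057
G1 X129.6485 Y111.9641
M5
G0 X52.0305 Y79.0738
M3 S382
G1 X51.6296 Y81.0894 F4644
G1 X50.4878 Y82.7982
G1 X48.7790 Y83.9400
G1 X46.7634 Y84.3409
G1 X44.7478 Y83.9400
G1 X43.0390 Y82.7982
G1 X41.8972 Y81.0894
G1 X41.4963 Y79.0738
G1 X41.8972 Y77.0582
G1 X43.0390 Y75.3494
G1 X44.7478 Y74.2076
G1 X46.7634 Y73.8067
G1 X48.7790 Y74.2076
G1 X50.4878 Y75.3494
G1 X51.6296 Y77.0582
G1 X52.0305 Y79.0738
M5
G0 X0.0000 Y0.0000

viewBox `0 0 205.8394 228.7088` with mm width/height → 1 unit = 1 mm. Flip: y_m = 228.7088 − y_svg.

**Shape 1** — `<polygon>` closed polygon, stroke `#000000` → engrave (S382, F4644). Machine vertices: (129.6485,111.9641) → (158.0606,202.4672) → (178.4615,222.8234) → (74.1851,189.9502) → (128.1150,215.7057) → (129.6485,111.9641). Closed: final G1 returns to the first vertex.

**Shape 2** — `<circle>` circle, stroke `#000000` → engrave (S382, F4644). Machine vertices: (52.0305,79.0738) → (51.6296,81.0894) → (50.4878,82.7982) → (48.7790,83.9400) → (46.7634,84.3409) → (44.7478,83.9400) → (43.0390,82.7982) → (41.8972,81.0894) → (41.4963,79.0738) → (41.8972,77.0582) → (43.0390,75.3494) → (44.7478,74.2076) → (46.7634,73.8067) → (48.7790,74.2076) → (50.4878,75.3494) → (51.6296,77.0582) → (52.0305,79.0738). Closed: final G1 returns to the first vertex.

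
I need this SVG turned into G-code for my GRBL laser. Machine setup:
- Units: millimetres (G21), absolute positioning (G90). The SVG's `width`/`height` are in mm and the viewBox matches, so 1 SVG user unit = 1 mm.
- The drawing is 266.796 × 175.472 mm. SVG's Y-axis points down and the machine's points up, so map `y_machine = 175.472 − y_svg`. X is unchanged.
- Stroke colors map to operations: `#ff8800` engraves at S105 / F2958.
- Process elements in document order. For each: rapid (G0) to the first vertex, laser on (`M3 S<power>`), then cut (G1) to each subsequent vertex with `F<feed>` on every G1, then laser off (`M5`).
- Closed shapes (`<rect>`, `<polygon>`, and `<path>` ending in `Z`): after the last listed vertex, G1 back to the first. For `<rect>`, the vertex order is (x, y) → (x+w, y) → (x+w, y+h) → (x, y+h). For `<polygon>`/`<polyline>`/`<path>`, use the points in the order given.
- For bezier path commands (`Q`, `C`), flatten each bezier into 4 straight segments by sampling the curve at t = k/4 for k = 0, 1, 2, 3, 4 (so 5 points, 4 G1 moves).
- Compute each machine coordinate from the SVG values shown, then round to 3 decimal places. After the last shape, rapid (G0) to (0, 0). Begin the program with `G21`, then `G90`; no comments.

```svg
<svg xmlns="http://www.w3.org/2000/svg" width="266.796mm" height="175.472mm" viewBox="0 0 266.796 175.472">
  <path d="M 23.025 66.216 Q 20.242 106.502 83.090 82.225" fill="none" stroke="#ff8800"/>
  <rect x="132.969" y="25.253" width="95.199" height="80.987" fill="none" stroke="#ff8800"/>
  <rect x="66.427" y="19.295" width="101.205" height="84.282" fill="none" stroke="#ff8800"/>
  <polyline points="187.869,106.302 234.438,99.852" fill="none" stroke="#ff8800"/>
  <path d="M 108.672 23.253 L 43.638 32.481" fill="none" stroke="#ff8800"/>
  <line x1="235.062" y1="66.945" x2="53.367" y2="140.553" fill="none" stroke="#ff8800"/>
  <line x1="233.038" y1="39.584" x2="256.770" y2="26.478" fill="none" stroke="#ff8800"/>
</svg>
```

Since the viewBox matches the mm dimensions, user units are millimetres directly. The only transform is the Y-flip y_m = 175.472 − y_svg.

Shape 1 is a quadratic bezier drawn with `<path>`. Its stroke #ff8800 means engrave at S105, F2958. After flipping Y the toolpath is (23.025,109.256) → (25.735,93.148) → (36.650,85.111) → (55.768,85.144) → (83.090,93.247).

Shape 2 is a rectangle drawn with `<rect>`. Its stroke #ff8800 means engrave at S105, F2958. After flipping Y the toolpath is (132.969,150.219) → (228.168,150.219) → (228.168,69.232) → (132.969,69.232) → (132.969,150.219), returning to the start.

Shape 3 is a rectangle drawn with `<rect>`. Its stroke #ff8800 means engrave at S105, F2958. After flipping Y the toolpath is (66.427,156.177) → (167.632,156.177) → (167.632,71.895) → (66.427,71.895) → (66.427,156.177), returning to the start.

Shape 4 is a line segment drawn with `<polyline>`. Its stroke #ff8800 means engrave at S105, F2958. After flipping Y the toolpath is (187.869,69.170) → (234.438,75.620).

Shape 5 is a line segment drawn with `<path>`. Its stroke #ff8800 means engrave at S105, F2958. After flipping Y the toolpath is (108.672,152.219) → (43.638,142.991).

Shape 6 is a line segment drawn with `<line>`. Its stroke #ff8800 means engrave at S105, F2958. After flipping Y the toolpath is (235.062,108.527) → (53.367,34.919).

Shape 7 is a line segment drawn with `<line>`. Its stroke #ff8800 means engrave at S105, F2958. After flipping Y the toolpath is (233.038,135.888) → (256.770,148.994).

G21
G90
G0 X23.025 Y109.256
M3 S105
G1 X25.735 Y93.148 F2958
G1 X36.650 Y85.111 F2958
G1 X55.768 Y85.144 F2958
G1 X83.090 Y93.247 F2958
M5
G0 X132.969 Y150.219
M3 S105
G1 X228.168 Y150.219 F2958
G1 X228.168 Y69.232 F2958
G1 X132.969 Y69.232 F2958
G1 X132.969 Y150.219 F2958
M5
G0 X66.427 Y156.177
M3 S105
G1 X167.632 Y156.177 F2958
G1 X167.632 Y71.895 F2958
G1 X66.427 Y71.895 F2958
G1 X66.427 Y156.177 F2958
M5
G0 X187.869 Y69.170
M3 S105
G1 X234.438 Y75.620 F2958
M5
G0 X108.672 Y152.219
M3 S105
G1 X43.638 Y142.991 F2958
M5
G0 X235.062 Y108.527
M3 S105
G1 X53.367 Y34.919 F2958
M5
G0 X233.038 Y135.888
M3 S105
G1 X256.770 Y148.994 F2958
M5
G0 X0.000 Y0.000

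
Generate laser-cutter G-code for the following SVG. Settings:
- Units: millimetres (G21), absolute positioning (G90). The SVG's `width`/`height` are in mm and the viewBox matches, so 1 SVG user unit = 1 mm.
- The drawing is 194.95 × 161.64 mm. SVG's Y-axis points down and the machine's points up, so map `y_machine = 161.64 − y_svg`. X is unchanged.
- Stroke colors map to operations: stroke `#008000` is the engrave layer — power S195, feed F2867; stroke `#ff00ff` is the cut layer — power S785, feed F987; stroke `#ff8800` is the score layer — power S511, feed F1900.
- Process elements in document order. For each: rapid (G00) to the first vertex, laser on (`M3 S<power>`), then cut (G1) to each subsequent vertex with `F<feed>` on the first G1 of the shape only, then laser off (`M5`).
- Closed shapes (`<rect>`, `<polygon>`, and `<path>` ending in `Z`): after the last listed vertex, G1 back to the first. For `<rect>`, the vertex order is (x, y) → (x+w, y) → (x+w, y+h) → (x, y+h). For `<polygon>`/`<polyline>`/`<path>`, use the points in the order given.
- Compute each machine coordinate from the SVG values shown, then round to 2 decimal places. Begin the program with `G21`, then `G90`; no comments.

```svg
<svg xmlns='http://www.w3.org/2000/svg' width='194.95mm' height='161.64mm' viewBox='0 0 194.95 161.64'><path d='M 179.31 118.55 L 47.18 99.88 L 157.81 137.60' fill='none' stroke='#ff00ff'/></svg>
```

1 u = 1 mm; y_m = 161.64 − y.

[1] `<path>` open polyline, #ff00ff→cut S785 F987: (179.31,43.09) → (47.18,61.76) → (157.81,24.04)

G21
G90
G00 X179.31 Y43.09
M3 S785
G1 X47.18 Y61.76 F987
G1 X157.81 Y24.04
M5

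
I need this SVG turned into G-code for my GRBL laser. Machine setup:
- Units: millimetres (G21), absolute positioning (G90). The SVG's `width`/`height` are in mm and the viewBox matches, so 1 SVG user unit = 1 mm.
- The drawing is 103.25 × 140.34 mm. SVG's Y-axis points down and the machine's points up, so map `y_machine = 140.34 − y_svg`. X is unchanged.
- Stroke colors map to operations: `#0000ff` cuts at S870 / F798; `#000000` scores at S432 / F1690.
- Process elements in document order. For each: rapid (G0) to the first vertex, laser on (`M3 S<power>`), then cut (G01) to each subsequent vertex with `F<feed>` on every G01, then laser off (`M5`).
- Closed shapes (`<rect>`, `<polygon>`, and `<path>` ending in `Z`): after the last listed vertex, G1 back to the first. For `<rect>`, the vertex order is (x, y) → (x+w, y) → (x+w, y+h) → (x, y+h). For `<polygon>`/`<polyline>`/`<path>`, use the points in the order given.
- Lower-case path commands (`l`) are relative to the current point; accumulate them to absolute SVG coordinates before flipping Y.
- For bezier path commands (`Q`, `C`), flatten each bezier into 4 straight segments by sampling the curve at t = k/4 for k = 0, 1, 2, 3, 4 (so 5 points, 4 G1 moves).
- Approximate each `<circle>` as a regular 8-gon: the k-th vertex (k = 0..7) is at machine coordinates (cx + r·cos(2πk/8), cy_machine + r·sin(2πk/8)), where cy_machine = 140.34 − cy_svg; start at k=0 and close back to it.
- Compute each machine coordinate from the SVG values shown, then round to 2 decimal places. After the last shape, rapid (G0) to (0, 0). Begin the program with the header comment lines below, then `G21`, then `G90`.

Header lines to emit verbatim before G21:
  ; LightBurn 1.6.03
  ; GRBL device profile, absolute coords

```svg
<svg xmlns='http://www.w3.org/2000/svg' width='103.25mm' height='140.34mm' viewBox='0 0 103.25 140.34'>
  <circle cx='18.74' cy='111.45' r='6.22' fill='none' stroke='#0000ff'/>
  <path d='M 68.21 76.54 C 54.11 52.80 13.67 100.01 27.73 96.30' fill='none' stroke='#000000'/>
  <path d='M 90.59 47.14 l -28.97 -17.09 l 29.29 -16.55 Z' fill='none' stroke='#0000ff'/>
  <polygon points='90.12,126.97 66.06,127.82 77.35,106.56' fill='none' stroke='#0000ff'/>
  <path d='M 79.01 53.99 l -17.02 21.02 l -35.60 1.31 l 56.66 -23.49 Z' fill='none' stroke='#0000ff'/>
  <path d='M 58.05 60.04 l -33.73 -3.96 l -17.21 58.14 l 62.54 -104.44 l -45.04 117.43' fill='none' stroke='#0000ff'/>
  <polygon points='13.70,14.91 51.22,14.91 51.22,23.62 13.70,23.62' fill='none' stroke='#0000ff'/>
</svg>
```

viewBox `0 0 103.25 140.34` with mm width/height → 1 unit = 1 mm. Flip: y_m = 140.34 − y_svg.

**Shape 1** — `<circle>` circle, stroke `#0000ff` → cut (S870, F798). Machine vertices: (24.96,28.89) → (23.14,33.29) → (18.74,35.11) → (14.34,33.29) → (12.52,28.89) → (14.34,24.49) → (18.74,22.67) → (23.14,24.49) → (24.96,28.89). Closed: final G1 returns to the first vertex.

**Shape 2** — `<path>` cubic bezier, stroke `#000000` → score (S432, F1690). Control points (SVG): P0=(68.21,76.54), P1=(54.11,52.80), P2=(13.67,100.01), P3=(27.73,96.30); sampled at t=k/4. Machine vertices: (68.21,63.80) → (53.96,70.21) → (37.41,61.43) → (26.14,48.90) → (27.73,44.04). Open path.

**Shape 3** — `<path>` regular polygon, stroke `#0000ff` → cut (S870, F798). Machine vertices: (90.59,93.20) → (61.62,110.29) → (90.91,126.84) → (90.59,93.20). Closed: final G1 returns to the first vertex.

**Shape 4** — `<polygon>` regular polygon, stroke `#0000ff` → cut (S870, F798). Machine vertices: (90.12,13.37) → (66.06,12.52) → (77.35,33.78) → (90.12,13.37). Closed: final G1 returns to the first vertex.

**Shape 5** — `<path>` closed polygon, stroke `#0000ff` → cut (S870, F798). Machine vertices: (79.01,86.35) → (61.99,65.33) → (26.39,64.02) → (83.05,87.51) → (79.01,86.35). Closed: final G1 returns to the first vertex.

**Shape 6** — `<path>` open polyline, stroke `#0000ff` → cut (S870, F798). Machine vertices: (58.05,80.30) → (24.32,84.26) → (7.11,26.12) → (69.65,130.56) → (24.61,13.13). Open path.

**Shape 7** — `<polygon>` rectangle, stroke `#0000ff` → cut (S870, F798). Machine vertices: (13.70,125.43) → (51.22,125.43) → (51.22,116.72) → (13.70,116.72) → (13.70,125.43). Closed: final G1 returns to the first vertex.

; LightBurn 1.6.03
; GRBL device profile, absolute coords
G21
G90
G0 X24.96 Y28.89
M3 S870
G01 X23.14 Y33.29 F798
G01 X18.74 Y35.11 F798
G01 X14.34 Y33.29 F798
G01 X12.52 Y28.89 F798
G01 X14.34 Y24.49 F798
G01 X18.74 Y22.67 F798
G01 X23.14 Y24.49 F798
G01 X24.96 Y28.89 F798
M5
G0 X68.21 Y63.80
M3 S432
G01 X53.96 Y70.21 F1690
G01 X37.41 Y61.43 F1690
G01 X26.14 Y48.90 F1690
G01 X27.73 Y44.04 F1690
M5
G0 X90.59 Y93.20
M3 S870
G01 X61.62 Y110.29 F798
G01 X90.91 Y126.84 F798
G01 X90.59 Y93.20 F798
M5
G0 X90.12 Y13.37
M3 S870
G01 X66.06 Y12.52 F798
G01 X77.35 Y33.78 F798
G01 X90.12 Y13.37 F798
M5
G0 X79.01 Y86.35
M3 S870
G01 X61.99 Y65.33 F798
G01 X26.39 Y64.02 F798
G01 X83.05 Y87.51 F798
G01 X79.01 Y86.35 F798
M5
G0 X58.05 Y80.30
M3 S870
G01 X24.32 Y84.26 F798
G01 X7.11 Y26.12 F798
G01 X69.65 Y130.56 F798
G01 X24.61 Y13.13 F798
M5
G0 X13.70 Y125.43
M3 S870
G01 X51.22 Y125.43 F798
G01 X51.22 Y116.72 F798
G01 X13.70 Y116.72 F798
G01 X13.70 Y125.43 F798
M5
G0 X0.00 Y0.00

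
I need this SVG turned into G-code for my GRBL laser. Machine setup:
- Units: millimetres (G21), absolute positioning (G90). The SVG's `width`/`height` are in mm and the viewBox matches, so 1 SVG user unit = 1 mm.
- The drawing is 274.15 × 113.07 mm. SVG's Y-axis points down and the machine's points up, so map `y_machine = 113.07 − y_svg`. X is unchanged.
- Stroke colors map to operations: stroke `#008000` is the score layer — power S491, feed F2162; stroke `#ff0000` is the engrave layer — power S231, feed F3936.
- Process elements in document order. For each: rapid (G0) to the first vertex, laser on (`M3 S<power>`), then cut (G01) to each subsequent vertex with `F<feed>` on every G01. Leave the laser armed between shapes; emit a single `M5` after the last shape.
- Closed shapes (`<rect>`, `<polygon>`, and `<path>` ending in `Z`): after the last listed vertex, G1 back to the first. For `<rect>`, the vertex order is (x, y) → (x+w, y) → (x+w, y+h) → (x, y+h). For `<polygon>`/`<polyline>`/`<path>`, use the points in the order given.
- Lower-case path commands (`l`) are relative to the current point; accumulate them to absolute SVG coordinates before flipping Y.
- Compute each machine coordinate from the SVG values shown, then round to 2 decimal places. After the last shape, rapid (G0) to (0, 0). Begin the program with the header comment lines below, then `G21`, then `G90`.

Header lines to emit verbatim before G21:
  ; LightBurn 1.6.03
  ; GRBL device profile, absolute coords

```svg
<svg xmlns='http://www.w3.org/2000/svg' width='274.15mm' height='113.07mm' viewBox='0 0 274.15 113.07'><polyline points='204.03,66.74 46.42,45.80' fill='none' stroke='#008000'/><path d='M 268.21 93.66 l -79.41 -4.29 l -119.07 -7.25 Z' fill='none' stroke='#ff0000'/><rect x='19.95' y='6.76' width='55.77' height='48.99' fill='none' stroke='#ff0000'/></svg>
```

1 u = 1 mm; y_m = 113.07 − y.

[1] `<polyline>` line segment, #008000→score S491 F2162: (204.03,46.33) → (46.42,67.27)

[2] `<path>` closed polygon, #ff0000→engrave S231 F3936: (268.21,19.41) → (188.80,23.70) → (69.73,30.95) → (268.21,19.41) (closed)

[3] `<rect>` rectangle, #ff0000→engrave S231 F3936: (19.95,106.31) → (75.72,106.31) → (75.72,57.32) → (19.95,57.32) → (19.95,106.31) (closed)

; LightBurn 1.6.03
; GRBL device profile, absolute coords
G21
G90
G0 X204.03 Y46.33
M3 S491
G01 X46.42 Y67.27 F2162
G0 X268.21 Y19.41
M3 S231
G01 X188.80 Y23.70 F3936
G01 X69.73 Y30.95 F3936
G01 X268.21 Y19.41 F3936
G0 X19.95 Y106.31
M3 S231
G01 X75.72 Y106.31 F3936
G01 X75.72 Y57.32 F3936
G01 X19.95 Y57.32 F3936
G01 X19.95 Y106.31 F3936
M5
G0 X0.00 Y0.00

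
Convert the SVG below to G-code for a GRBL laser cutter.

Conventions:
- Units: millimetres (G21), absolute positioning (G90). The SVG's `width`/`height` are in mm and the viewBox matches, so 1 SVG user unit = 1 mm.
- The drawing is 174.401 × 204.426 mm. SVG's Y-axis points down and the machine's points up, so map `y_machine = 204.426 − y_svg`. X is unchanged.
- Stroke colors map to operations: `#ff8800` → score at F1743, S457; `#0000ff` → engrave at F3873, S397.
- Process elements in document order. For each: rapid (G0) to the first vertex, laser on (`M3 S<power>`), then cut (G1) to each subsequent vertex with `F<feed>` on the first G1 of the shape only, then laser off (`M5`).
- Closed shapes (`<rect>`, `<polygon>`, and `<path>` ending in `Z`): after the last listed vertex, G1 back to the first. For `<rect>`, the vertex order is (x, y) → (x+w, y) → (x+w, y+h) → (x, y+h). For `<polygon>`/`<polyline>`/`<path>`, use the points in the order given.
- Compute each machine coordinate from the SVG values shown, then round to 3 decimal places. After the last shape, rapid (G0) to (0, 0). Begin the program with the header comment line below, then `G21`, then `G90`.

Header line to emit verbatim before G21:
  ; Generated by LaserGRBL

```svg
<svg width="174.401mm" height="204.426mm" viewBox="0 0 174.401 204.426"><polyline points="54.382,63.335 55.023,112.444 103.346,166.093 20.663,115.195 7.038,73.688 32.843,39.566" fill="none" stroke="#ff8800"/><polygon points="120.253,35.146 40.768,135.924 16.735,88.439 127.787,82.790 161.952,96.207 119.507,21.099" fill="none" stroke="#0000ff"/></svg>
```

; Generated by LaserGRBL
G21
G90
G0 X54.382 Y141.091
M3 S457
G1 X55.023 Y91.982 F1743
G1 X103.346 Y38.333
G1 X20.663 Y89.231
G1 X7.038 Y130.738
G1 X32.843 Y164.860
M5
G0 X120.253 Y169.280
M3 S397
G1 X40.768 Y68.502 F3873
G1 X16.735 Y115.987
G1 X127.787 Y121.636
G1 X161.952 Y108.219
G1 X119.507 Y183.327
G1 X120.253 Y169.280
M5
G0 X0.000 Y0.000

Since the viewBox matches the mm dimensions, user units are millimetres directly. The only transform is the Y-flip y_m = 204.426 − y_svg.

Shape 1 is a open polyline drawn with `<polyline>`. Its stroke #ff8800 means score at S457, F1743. After flipping Y the toolpath is (54.382,141.091) → (55.023,91.982) → (103.346,38.333) → (20.663,89.231) → (7.038,130.738) → (32.843,164.860).

Shape 2 is a closed polygon drawn with `<polygon>`. Its stroke #0000ff means engrave at S397, F3873. After flipping Y the toolpath is (120.253,169.280) → (40.768,68.502) → (16.735,115.987) → (127.787,121.636) → (161.952,108.219) → (119.507,183.327) → (120.253,169.280), returning to the start.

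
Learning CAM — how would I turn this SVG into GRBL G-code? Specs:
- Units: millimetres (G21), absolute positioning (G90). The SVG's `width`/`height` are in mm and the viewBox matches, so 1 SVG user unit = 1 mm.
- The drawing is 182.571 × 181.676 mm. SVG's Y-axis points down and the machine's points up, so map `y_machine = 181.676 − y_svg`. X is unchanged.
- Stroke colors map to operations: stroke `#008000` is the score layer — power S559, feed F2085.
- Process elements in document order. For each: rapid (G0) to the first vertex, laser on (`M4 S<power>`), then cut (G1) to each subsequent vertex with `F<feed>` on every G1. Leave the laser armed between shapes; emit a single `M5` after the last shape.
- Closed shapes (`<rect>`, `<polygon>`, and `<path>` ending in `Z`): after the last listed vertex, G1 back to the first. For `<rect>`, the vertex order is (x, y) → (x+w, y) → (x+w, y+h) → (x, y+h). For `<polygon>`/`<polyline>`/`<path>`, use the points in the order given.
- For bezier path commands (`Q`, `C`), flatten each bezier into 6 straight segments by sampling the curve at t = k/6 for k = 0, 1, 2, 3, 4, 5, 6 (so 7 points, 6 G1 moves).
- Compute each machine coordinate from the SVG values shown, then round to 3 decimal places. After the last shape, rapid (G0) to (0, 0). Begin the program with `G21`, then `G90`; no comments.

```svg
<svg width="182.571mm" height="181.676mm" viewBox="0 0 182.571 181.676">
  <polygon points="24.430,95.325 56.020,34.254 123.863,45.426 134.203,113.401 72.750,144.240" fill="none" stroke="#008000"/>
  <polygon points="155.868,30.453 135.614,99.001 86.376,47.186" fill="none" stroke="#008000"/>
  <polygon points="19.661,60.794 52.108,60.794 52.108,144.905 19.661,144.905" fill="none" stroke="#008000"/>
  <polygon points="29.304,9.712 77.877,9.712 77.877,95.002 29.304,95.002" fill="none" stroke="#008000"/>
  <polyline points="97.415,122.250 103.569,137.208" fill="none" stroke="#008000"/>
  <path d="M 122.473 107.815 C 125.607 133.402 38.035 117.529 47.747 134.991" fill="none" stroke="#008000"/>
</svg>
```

viewBox `0 0 182.571 181.676` with mm width/height → 1 unit = 1 mm. Flip: y_m = 181.676 − y_svg.

**Shape 1** — `<polygon>` regular polygon, stroke `#008000` → score (S559, F2085). Machine vertices: (24.430,86.351) → (56.020,147.422) → (123.863,136.250) → (134.203,68.275) → (72.750,37.436) → (24.430,86.351). Closed: final G1 returns to the first vertex.

**Shape 2** — `<polygon>` regular polygon, stroke `#008000` → score (S559, F2085). Machine vertices: (155.868,151.223) → (135.614,82.675) → (86.376,134.490) → (155.868,151.223). Closed: final G1 returns to the first vertex.

**Shape 3** — `<polygon>` rectangle, stroke `#008000` → score (S559, F2085). Machine vertices: (19.661,120.882) → (52.108,120.882) → (52.108,36.771) → (19.661,36.771) → (19.661,120.882). Closed: final G1 returns to the first vertex.

**Shape 4** — `<polygon>` rectangle, stroke `#008000` → score (S559, F2085). Machine vertices: (29.304,171.964) → (77.877,171.964) → (77.877,86.674) → (29.304,86.674) → (29.304,171.964). Closed: final G1 returns to the first vertex.

**Shape 5** — `<polyline>` line segment, stroke `#008000` → score (S559, F2085). Machine vertices: (97.415,59.426) → (103.569,44.468). Open path.

**Shape 6** — `<path>` cubic bezier, stroke `#008000` → score (S559, F2085). Control points (SVG): P0=(122.473,107.815), P1=(125.607,133.402), P2=(38.035,117.529), P3=(47.747,134.991); sampled at t=k/6. Machine vertices: (122.473,73.861) → (117.351,64.176) → (102.334,59.324) → (82.643,57.226) → (63.500,55.806) → (50.128,52.984) → (47.747,46.685). Open path.

G21
G90
G0 X24.430 Y86.351
M4 S559
G1 X56.020 Y147.422 F2085
G1 X123.863 Y136.250 F2085
G1 X134.203 Y68.275 F2085
G1 X72.750 Y37.436 F2085
G1 X24.430 Y86.351 F2085
G0 X155.868 Y151.223
M4 S559
G1 X135.614 Y82.675 F2085
G1 X86.376 Y134.490 F2085
G1 X155.868 Y151.223 F2085
G0 X19.661 Y120.882
M4 S559
G1 X52.108 Y120.882 F2085
G1 X52.108 Y36.771 F2085
G1 X19.661 Y36.771 F2085
G1 X19.661 Y120.882 F2085
G0 X29.304 Y171.964
M4 S559
G1 X77.877 Y171.964 F2085
G1 X77.877 Y86.674 F2085
G1 X29.304 Y86.674 F2085
G1 X29.304 Y171.964 F2085
G0 X97.415 Y59.426
M4 S559
G1 X103.569 Y44.468 F2085
G0 X122.473 Y73.861
M4 S559
G1 X117.351 Y64.176 F2085
G1 X102.334 Y59.324 F2085
G1 X82.643 Y57.226 F2085
G1 X63.500 Y55.806 F2085
G1 X50.128 Y52.984 F2085
G1 X47.747 Y46.685 F2085
M5
G0 X0.000 Y0.000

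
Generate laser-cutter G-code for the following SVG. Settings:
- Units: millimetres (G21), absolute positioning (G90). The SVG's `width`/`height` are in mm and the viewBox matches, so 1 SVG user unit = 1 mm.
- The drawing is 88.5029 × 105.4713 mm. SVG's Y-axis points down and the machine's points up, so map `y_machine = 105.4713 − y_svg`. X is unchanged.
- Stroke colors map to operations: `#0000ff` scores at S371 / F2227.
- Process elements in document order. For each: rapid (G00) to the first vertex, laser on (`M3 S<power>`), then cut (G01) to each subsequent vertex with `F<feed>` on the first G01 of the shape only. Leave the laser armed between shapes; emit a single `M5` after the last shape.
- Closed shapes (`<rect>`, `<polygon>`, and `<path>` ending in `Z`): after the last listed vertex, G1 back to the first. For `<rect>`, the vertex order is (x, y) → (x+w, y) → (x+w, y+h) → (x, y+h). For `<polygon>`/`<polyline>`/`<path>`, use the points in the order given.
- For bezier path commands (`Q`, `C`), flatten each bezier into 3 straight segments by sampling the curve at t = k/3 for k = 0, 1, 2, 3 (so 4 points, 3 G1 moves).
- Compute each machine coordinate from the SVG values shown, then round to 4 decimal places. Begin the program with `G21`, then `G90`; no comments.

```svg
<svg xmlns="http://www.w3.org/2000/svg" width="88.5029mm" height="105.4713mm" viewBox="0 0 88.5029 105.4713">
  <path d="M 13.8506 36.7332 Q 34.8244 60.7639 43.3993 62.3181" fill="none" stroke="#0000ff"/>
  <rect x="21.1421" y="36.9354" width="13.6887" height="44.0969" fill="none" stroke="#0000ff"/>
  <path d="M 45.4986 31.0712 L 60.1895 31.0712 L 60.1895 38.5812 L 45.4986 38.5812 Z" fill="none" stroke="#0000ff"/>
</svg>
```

G21
G90
G00 X13.8506 Y68.7381
M3 S371
G01 X26.4555 Y55.2150 F2227
G01 X36.3050 Y46.6867
G01 X43.3993 Y43.1532
G00 X21.1421 Y68.5359
M3 S371
G01 X34.8308 Y68.5359 F2227
G01 X34.8308 Y24.4390
G01 X21.1421 Y24.4390
G01 X21.1421 Y68.5359
G00 X45.4986 Y74.4001
M3 S371
G01 X60.1895 Y74.4001 F2227
G01 X60.1895 Y66.8901
G01 X45.4986 Y66.8901
G01 X45.4986 Y74.4001
M5

1 u = 1 mm; y_m = 105.4713 − y.

[1] `<path>` quadratic bezier, #0000ff→score S371 F2227: (13.8506,68.7381) → (26.4555,55.2150) → (36.3050,46.6867) → (43.3993,43.1532)

[2] `<rect>` rectangle, #0000ff→score S371 F2227: (21.1421,68.5359) → (34.8308,68.5359) → (34.8308,24.4390) → (21.1421,24.4390) → (21.1421,68.5359) (closed)

[3] `<path>` rectangle, #0000ff→score S371 F2227: (45.4986,74.4001) → (60.1895,74.4001) → (60.1895,66.8901) → (45.4986,66.8901) → (45.4986,74.4001) (closed)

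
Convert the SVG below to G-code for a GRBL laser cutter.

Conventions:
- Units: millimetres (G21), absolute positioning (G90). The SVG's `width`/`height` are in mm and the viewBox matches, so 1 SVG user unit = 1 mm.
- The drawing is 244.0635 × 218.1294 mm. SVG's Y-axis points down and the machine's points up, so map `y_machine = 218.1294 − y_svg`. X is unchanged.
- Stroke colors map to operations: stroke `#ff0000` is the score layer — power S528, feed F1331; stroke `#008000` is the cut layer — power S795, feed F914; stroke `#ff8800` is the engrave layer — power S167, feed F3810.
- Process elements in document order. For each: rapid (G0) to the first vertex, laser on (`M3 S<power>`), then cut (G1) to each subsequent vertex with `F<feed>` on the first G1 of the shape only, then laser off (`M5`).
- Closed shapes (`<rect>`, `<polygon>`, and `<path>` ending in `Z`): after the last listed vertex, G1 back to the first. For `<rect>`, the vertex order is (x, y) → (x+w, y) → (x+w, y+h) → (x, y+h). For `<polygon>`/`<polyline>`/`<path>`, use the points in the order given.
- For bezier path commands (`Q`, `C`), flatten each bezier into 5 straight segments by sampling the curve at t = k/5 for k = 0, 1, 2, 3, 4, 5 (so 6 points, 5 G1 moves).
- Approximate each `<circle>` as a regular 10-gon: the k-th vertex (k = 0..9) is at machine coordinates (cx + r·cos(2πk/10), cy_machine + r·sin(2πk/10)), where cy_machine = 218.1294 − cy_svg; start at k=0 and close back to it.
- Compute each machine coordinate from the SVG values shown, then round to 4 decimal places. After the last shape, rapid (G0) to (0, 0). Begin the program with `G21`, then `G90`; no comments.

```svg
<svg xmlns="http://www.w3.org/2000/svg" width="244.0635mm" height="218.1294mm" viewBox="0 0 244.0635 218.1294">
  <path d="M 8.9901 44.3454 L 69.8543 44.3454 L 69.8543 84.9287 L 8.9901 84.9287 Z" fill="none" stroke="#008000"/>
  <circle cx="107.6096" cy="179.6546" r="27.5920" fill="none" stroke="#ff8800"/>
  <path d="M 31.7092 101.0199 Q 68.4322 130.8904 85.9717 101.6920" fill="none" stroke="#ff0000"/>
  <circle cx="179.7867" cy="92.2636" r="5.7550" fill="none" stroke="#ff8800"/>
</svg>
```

1 u = 1 mm; y_m = 218.1294 − y.

[1] `<path>` rectangle, #008000→cut S795 F914: (8.9901,173.7840) → (69.8543,173.7840) → (69.8543,133.2007) → (8.9901,133.2007) → (8.9901,173.7840) (closed)

[2] `<circle>` circle, #ff8800→engrave S167 F3810: (135.2016,38.4748) → (129.9320,54.6930) → (116.1360,64.7164) → (99.0832,64.7164) → (85.2872,54.6930) → (80.0176,38.4748) → (85.2872,22.2566) → (99.0832,12.2332) → (116.1360,12.2332) → (129.9320,22.2566) → (135.2016,38.4748) (closed)

[3] `<path>` quadratic bezier, #ff0000→score S528 F1331: (31.7092,117.1095) → (45.6311,107.5241) → (58.0182,102.6641) → (68.8707,102.5297) → (78.1886,107.1208) → (85.9717,116.4374)

[4] `<circle>` circle, #ff8800→engrave S167 F3810: (185.5417,125.8658) → (184.4426,129.2485) → (181.5651,131.3391) → (178.0083,131.3391) → (175.1308,129.2485) → (174.0317,125.8658) → (175.1308,122.4831) → (178.0083,120.3925) → (181.5651,120.3925) → (184.4426,122.4831) → (185.5417,125.8658) (closed)

G21
G90
G0 X8.9901 Y173.7840
M3 S795
G1 X69.8543 Y173.7840 F914
G1 X69.8543 Y133.2007
G1 X8.9901 Y133.2007
G1 X8.9901 Y173.7840
M5
G0 X135.2016 Y38.4748
M3 S167
G1 X129.9320 Y54.6930 F3810
G1 X116.1360 Y64.7164
G1 X99.0832 Y64.7164
G1 X85.2872 Y54.6930
G1 X80.0176 Y38.4748
G1 X85.2872 Y22.2566
G1 X99.0832 Y12.2332
G1 X116.1360 Y12.2332
G1 X129.9320 Y22.2566
G1 X135.2016 Y38.4748
M5
G0 X31.7092 Y117.1095
M3 S528
G1 X45.6311 Y107.5241 F1331
G1 X58.0182 Y102.6641
G1 X68.8707 Y102.5297
G1 X78.1886 Y107.1208
G1 X85.9717 Y116.4374
M5
G0 X185.5417 Y125.8658
M3 S167
G1 X184.4426 Y129.2485 F3810
G1 X181.5651 Y131.3391
G1 X178.0083 Y131.3391
G1 X175.1308 Y129.2485
G1 X174.0317 Y125.8658
G1 X175.1308 Y122.4831
G1 X178.0083 Y120.3925
G1 X181.5651 Y120.3925
G1 X184.4426 Y122.4831
G1 X185.5417 Y125.8658
M5
G0 X0.0000 Y0.0000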